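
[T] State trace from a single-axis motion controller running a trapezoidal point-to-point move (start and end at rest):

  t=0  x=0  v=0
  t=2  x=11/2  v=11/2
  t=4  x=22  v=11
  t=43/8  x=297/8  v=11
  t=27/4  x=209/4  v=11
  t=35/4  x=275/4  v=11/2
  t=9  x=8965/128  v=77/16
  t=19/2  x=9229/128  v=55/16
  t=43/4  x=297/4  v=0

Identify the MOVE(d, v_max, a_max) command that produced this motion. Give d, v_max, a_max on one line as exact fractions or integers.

final state: t=43/4, x=297/4, v=0 → d = 297/4
a_max = (11/2−0)/(2−0) = 11/4
max v = 11 over t∈[4,27/4] → v_max = 11
check: 11·(4+11/4) = 297/4 ✓

d=297/4 v_max=11 a_max=11/4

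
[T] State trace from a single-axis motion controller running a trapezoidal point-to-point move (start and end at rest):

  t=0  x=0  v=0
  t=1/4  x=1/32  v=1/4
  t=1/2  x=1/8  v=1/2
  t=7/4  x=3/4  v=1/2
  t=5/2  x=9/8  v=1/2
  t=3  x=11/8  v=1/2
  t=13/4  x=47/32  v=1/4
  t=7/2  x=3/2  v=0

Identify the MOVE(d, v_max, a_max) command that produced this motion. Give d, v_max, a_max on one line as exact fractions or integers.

d=3/2 v_max=1/2 a_max=1

final state: t=7/2, x=3/2, v=0 → d = 3/2
a_max = (1/4−0)/(1/4−0) = 1
max v = 1/2 over t∈[1/2,3] → v_max = 1/2
check: 1/2·(1/2+5/2) = 3/2 ✓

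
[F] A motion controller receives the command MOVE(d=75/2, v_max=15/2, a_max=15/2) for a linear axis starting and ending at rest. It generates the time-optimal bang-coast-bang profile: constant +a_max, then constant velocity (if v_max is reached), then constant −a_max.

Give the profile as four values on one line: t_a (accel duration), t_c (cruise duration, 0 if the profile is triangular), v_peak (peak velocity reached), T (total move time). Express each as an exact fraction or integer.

v_max²/a_max = (15/2)²/(15/2) = 15/2
75/2 ≥ 15/2 ⇒ cruise phase
t_a = (15/2)/(15/2) = 1; v_peak = 15/2
d_cruise = 75/2 − 15/2 = 30; t_c = 30/(15/2) = 4
T = 2·1 + 4 = 6

t_a=1 t_c=4 v_peak=15/2 T=6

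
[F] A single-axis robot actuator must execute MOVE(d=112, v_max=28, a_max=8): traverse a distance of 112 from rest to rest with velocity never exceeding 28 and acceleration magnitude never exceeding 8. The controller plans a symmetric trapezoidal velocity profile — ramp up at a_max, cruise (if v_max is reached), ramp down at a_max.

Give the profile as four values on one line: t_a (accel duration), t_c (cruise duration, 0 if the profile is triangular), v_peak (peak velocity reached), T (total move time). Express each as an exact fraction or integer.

(v_max)²/a_max = 28²/8 = 98
112 ≥ 98 ⇒ cruise phase
t_a = 28/8 = 7/2; v_peak = 28
d_cruise = 112 − 98 = 14; t_c = 14/28 = 1/2
T = 2·7/2 + 1/2 = 15/2

t_a=7/2 t_c=1/2 v_peak=28 T=15/2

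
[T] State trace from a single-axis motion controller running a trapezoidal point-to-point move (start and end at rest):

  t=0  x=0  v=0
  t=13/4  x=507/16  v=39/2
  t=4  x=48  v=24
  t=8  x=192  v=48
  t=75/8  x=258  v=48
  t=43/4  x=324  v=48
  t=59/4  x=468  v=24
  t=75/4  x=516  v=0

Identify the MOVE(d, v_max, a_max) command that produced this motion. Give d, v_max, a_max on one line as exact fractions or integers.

final state: t=75/4, x=516, v=0 → d = 516
a_max = (39/2−0)/(13/4−0) = 6
max v = 48 over t∈[8,43/4] → v_max = 48
check: 48·(8+11/4) = 516 ✓

d=516 v_max=48 a_max=6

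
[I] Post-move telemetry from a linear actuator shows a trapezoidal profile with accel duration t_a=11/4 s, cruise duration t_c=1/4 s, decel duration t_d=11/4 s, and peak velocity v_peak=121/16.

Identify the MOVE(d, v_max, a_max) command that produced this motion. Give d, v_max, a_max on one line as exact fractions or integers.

d=363/16 v_max=121/16 a_max=11/4

a_max = (121/16)/(11/4) = 11/4
d_a = ½·121/16·11/4 = 1331/128; d_c = 121/16·1/4 = 121/64
d = 2·1331/128 + 121/64 = 363/16
t_c = 1/4 > 0 ⇒ limit active, v_max = 121/16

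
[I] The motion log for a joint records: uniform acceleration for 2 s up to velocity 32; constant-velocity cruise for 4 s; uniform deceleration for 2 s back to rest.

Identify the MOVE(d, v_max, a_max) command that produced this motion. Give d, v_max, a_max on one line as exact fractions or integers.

d=192 v_max=32 a_max=16

a_max = 32/2 = 16
d_a = ½·32·2 = 32; d_c = 32·4 = 128
d = 2·32 + 128 = 192
t_c = 4 > 0 → v_max = v_peak = 32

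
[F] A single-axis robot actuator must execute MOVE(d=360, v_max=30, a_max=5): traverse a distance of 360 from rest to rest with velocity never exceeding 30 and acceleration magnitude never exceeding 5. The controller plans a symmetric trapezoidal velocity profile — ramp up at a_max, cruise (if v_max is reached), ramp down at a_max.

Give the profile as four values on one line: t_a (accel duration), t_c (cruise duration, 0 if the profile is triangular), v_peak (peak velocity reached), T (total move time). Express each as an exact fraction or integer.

t_a=6 t_c=6 v_peak=30 T=18

(v_max)²/a_max = 30²/5 = 180
360 ≥ 180 → trapezoidal
t_a = 30/5 = 6; v_peak = 30
d_cruise = 360 − 180 = 180; t_c = 180/30 = 6
T = 2·6 + 6 = 18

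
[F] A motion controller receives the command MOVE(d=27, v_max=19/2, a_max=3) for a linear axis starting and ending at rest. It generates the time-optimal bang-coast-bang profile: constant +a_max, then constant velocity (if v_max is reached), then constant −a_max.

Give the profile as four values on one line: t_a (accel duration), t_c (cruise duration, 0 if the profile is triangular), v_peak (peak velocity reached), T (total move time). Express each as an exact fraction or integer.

t_a=3 t_c=0 v_peak=9 T=6

vₘ²/aₘ = (19/2)²/3 = 361/12
27 < 361/12 → triangular
v_peak = √(27·3) = √81 = 9
t_a = 9/3 = 3; t_c = 0
T = 2·3 = 6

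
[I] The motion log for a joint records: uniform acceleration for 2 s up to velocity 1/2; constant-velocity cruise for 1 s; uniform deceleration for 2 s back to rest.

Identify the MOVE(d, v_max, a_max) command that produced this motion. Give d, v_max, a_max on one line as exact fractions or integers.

a_max = (1/2)/2 = 1/4
d_a = ½·1/2·2 = 1/2; d_c = 1/2·1 = 1/2
d = 2·1/2 + 1/2 = 3/2
t_c = 1 > 0 ⇒ limit active, v_max = 1/2

d=3/2 v_max=1/2 a_max=1/4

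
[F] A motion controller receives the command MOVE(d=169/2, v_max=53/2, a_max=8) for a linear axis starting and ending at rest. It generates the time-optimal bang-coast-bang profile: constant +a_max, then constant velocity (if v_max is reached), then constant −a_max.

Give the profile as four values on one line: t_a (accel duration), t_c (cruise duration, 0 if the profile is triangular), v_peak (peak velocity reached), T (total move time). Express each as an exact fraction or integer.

(v_max)²/a_max = (53/2)²/8 = 2809/32
169/2 < 2809/32 → triangular
v_peak = √(169/2·8) = √676 = 26
t_a = 26/8 = 13/4; t_c = 0
T = 2·13/4 = 13/2

t_a=13/4 t_c=0 v_peak=26 T=13/2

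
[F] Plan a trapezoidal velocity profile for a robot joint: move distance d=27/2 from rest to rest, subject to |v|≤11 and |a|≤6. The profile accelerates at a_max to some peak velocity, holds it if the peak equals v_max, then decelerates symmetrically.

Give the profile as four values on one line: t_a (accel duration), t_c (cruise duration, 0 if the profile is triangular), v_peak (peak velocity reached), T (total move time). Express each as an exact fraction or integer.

t_a=3/2 t_c=0 v_peak=9 T=3

v_max²/a_max = 11²/6 = 121/6
27/2 < 121/6 so t_c = 0
v_peak = √(27/2·6) = √81 = 9
t_a = 9/6 = 3/2; t_c = 0
T = 2·3/2 = 3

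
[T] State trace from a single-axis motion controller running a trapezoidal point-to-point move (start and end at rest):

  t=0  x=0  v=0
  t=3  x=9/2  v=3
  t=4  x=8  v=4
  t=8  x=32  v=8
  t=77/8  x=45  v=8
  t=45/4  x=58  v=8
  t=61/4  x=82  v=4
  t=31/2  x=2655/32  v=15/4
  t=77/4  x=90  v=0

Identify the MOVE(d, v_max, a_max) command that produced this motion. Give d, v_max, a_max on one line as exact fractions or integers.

d=90 v_max=8 a_max=1

final state: t=77/4, x=90, v=0 → d = 90
a_max = (3−0)/(3−0) = 1
max v = 8 over t∈[8,45/4] → v_max = 8
check: 8·(8+13/4) = 90 ✓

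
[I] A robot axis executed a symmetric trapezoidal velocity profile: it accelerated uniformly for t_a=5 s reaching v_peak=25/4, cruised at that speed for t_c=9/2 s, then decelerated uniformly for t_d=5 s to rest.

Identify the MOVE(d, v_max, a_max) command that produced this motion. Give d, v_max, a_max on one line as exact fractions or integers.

a_max = (25/4)/5 = 5/4
d_a = ½·25/4·5 = 125/8; d_c = 25/4·9/2 = 225/8
d = 2·125/8 + 225/8 = 475/8
t_c = 9/2 > 0 so v_max = 25/4

d=475/8 v_max=25/4 a_max=5/4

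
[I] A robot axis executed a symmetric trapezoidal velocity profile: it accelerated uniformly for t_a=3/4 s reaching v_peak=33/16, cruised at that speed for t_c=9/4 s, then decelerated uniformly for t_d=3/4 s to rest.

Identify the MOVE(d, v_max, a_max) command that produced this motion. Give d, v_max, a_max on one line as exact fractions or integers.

a_max = (33/16)/(3/4) = 11/4
d_a = ½·33/16·3/4 = 99/128; d_c = 33/16·9/4 = 297/64
d = 2·99/128 + 297/64 = 99/16
t_c = 9/4 > 0 so v_max = 33/16

d=99/16 v_max=33/16 a_max=11/4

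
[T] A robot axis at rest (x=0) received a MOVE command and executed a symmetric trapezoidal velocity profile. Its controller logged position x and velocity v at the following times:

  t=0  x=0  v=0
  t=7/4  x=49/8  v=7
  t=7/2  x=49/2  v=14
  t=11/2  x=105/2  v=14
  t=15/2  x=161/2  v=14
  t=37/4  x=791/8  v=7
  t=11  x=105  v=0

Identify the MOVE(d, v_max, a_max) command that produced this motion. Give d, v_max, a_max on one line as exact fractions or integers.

d=105 v_max=14 a_max=4

final state: t=11, x=105, v=0 → d = 105
a_max = (7−0)/(7/4−0) = 4
max v = 14 over t∈[7/2,15/2] → v_max = 14
check: 14·(7/2+4) = 105 ✓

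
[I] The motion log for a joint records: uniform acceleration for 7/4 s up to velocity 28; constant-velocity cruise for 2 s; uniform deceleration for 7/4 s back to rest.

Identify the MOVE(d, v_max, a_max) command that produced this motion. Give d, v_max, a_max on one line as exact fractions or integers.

d=105 v_max=28 a_max=16

a_max = 28/(7/4) = 16
d_a = ½·28·7/4 = 49/2; d_c = 28·2 = 56
d = 2·49/2 + 56 = 105
t_c = 2 > 0 ⇒ limit active, v_max = 28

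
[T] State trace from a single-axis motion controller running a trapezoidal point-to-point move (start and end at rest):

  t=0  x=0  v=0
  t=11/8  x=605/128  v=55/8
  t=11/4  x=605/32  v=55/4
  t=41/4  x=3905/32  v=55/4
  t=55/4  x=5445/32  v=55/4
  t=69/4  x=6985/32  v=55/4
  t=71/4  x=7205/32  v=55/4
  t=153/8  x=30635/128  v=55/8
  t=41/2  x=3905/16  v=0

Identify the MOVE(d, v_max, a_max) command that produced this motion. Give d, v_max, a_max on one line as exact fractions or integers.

d=3905/16 v_max=55/4 a_max=5

final state: t=41/2, x=3905/16, v=0 → d = 3905/16
a_max = (55/8−0)/(11/8−0) = 5
max v = 55/4 over t∈[11/4,71/4] → v_max = 55/4
check: 55/4·(11/4+15) = 3905/16 ✓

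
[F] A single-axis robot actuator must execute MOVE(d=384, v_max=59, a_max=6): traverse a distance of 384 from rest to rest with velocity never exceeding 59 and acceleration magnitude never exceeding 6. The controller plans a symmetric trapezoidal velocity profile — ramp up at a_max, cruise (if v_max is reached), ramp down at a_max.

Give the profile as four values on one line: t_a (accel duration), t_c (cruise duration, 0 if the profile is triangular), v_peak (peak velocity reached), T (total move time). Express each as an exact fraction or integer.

t_a=8 t_c=0 v_peak=48 T=16

(v_max)²/a_max = 59²/6 = 3481/6
384 < 3481/6 so t_c = 0
v_peak = √(384·6) = √2304 = 48
t_a = 48/6 = 8; t_c = 0
T = 2·8 = 16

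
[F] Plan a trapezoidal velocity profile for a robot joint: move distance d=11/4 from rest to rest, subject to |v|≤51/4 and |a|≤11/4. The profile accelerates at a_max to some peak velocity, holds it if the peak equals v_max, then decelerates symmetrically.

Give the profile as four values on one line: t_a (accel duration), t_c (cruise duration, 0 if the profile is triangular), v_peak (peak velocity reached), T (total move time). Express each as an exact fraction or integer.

(v_max)²/a_max = (51/4)²/(11/4) = 2601/44
11/4 < 2601/44 ⇒ no cruise
v_peak = √(11/4·11/4) = √(121/16) = 11/4
t_a = (11/4)/(11/4) = 1; t_c = 0
T = 2·1 = 2

t_a=1 t_c=0 v_peak=11/4 T=2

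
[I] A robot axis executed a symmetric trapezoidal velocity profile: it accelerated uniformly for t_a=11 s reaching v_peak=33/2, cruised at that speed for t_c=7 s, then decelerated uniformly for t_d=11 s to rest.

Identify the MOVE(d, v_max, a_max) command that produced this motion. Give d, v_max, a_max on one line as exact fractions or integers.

d=297 v_max=33/2 a_max=3/2

a_max = (33/2)/11 = 3/2
d_a = ½·33/2·11 = 363/4; d_c = 33/2·7 = 231/2
d = 2·363/4 + 231/2 = 297
t_c = 7 > 0 ⇒ limit active, v_max = 33/2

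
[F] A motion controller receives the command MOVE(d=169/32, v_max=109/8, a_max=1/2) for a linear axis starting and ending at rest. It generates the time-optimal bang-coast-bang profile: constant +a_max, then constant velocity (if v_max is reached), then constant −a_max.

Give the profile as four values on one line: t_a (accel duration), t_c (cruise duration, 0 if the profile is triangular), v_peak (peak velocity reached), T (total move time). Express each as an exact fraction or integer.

(v_max)²/a_max = (109/8)²/(1/2) = 11881/32
169/32 < 11881/32 so t_c = 0
v_peak = √(169/32·1/2) = √(169/64) = 13/8
t_a = (13/8)/(1/2) = 13/4; t_c = 0
T = 2·13/4 = 13/2

t_a=13/4 t_c=0 v_peak=13/8 T=13/2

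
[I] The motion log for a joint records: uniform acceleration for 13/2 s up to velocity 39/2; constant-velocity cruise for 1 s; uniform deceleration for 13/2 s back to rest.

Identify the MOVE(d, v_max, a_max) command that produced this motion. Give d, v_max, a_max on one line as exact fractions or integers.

d=585/4 v_max=39/2 a_max=3

a_max = (39/2)/(13/2) = 3
d_a = ½·39/2·13/2 = 507/8; d_c = 39/2·1 = 39/2
d = 2·507/8 + 39/2 = 585/4
t_c = 1 > 0 ⇒ limit active, v_max = 39/2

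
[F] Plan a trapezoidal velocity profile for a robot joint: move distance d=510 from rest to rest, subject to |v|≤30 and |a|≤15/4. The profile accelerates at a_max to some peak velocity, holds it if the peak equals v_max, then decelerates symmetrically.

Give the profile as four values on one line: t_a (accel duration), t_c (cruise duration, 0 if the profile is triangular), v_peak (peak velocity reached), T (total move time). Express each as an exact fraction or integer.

t_a=8 t_c=9 v_peak=30 T=25

v_max²/a_max = 30²/(15/4) = 240
510 ≥ 240 → trapezoidal
t_a = 30/(15/4) = 8; v_peak = 30
d_cruise = 510 − 240 = 270; t_c = 270/30 = 9
T = 2·8 + 9 = 25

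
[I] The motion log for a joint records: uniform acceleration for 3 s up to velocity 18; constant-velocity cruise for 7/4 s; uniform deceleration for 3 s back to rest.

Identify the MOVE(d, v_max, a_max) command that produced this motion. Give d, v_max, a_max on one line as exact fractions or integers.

d=171/2 v_max=18 a_max=6

a_max = 18/3 = 6
d_a = ½·18·3 = 27; d_c = 18·7/4 = 63/2
d = 2·27 + 63/2 = 171/2
t_c = 7/4 > 0 → v_max = v_peak = 18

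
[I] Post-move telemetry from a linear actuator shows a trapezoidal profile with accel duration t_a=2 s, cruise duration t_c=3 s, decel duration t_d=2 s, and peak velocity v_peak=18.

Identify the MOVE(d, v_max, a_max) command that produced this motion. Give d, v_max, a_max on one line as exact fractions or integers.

d=90 v_max=18 a_max=9

a_max = 18/2 = 9
d_a = ½·18·2 = 18; d_c = 18·3 = 54
d = 2·18 + 54 = 90
t_c = 3 > 0 → v_max = v_peak = 18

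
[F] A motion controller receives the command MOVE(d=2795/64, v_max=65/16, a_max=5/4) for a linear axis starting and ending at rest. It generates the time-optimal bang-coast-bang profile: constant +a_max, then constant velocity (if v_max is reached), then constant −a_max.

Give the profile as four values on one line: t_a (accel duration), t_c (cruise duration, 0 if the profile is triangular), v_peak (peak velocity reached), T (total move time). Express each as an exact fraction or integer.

t_a=13/4 t_c=15/2 v_peak=65/16 T=14

vₘ²/aₘ = (65/16)²/(5/4) = 845/64
2795/64 ≥ 845/64 so v_max reached
t_a = (65/16)/(5/4) = 13/4; v_peak = 65/16
d_cruise = 2795/64 − 845/64 = 975/32; t_c = (975/32)/(65/16) = 15/2
T = 2·13/4 + 15/2 = 14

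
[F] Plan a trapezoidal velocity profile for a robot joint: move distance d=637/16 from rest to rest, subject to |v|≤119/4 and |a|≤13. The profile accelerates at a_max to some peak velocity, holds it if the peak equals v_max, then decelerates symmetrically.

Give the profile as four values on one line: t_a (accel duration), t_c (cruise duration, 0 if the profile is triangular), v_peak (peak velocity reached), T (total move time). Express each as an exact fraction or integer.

(v_max)²/a_max = (119/4)²/13 = 14161/208
637/16 < 14161/208 so t_c = 0
v_peak = √(637/16·13) = √(8281/16) = 91/4
t_a = (91/4)/13 = 7/4; t_c = 0
T = 2·7/4 = 7/2

t_a=7/4 t_c=0 v_peak=91/4 T=7/2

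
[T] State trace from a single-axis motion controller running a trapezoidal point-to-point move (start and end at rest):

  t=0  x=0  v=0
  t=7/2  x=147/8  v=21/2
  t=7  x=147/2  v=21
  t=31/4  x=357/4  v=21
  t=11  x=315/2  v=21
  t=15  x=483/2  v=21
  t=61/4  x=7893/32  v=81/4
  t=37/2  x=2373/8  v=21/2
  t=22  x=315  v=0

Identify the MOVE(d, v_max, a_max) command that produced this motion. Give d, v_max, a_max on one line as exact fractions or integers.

d=315 v_max=21 a_max=3

final state: t=22, x=315, v=0 → d = 315
a_max = (21/2−0)/(7/2−0) = 3
max v = 21 over t∈[7,15] → v_max = 21
check: 21·(7+8) = 315 ✓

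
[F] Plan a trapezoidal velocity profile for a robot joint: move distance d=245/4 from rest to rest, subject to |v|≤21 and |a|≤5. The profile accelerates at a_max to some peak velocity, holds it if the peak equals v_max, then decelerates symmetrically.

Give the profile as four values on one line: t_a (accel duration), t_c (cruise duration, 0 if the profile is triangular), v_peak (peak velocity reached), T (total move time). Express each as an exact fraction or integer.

v_max²/a_max = 21²/5 = 441/5
245/4 < 441/5 → triangular
v_peak = √(245/4·5) = √(1225/4) = 35/2
t_a = (35/2)/5 = 7/2; t_c = 0
T = 2·7/2 = 7

t_a=7/2 t_c=0 v_peak=35/2 T=7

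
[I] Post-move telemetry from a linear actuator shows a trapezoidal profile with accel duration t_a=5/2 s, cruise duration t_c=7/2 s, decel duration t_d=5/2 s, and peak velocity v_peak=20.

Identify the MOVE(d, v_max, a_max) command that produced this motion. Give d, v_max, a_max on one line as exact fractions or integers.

d=120 v_max=20 a_max=8

a_max = 20/(5/2) = 8
d_a = ½·20·5/2 = 25; d_c = 20·7/2 = 70
d = 2·25 + 70 = 120
t_c = 7/2 > 0 → v_max = v_peak = 20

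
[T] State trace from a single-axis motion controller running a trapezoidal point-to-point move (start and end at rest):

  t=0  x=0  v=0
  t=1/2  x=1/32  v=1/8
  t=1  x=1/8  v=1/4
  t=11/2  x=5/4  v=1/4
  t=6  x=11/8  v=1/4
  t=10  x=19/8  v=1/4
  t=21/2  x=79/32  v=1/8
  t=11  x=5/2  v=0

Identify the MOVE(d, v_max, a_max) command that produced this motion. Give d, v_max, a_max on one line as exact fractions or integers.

final state: t=11, x=5/2, v=0 → d = 5/2
a_max = (1/8−0)/(1/2−0) = 1/4
max v = 1/4 over t∈[1,10] → v_max = 1/4
check: 1/4·(1+9) = 5/2 ✓

d=5/2 v_max=1/4 a_max=1/4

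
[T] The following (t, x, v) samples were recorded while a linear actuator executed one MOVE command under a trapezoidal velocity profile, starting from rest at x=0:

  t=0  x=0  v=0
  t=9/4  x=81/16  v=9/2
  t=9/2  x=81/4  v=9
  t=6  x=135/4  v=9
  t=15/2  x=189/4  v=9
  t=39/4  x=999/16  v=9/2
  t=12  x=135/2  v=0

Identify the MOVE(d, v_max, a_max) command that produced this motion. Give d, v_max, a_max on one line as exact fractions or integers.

d=135/2 v_max=9 a_max=2

final state: t=12, x=135/2, v=0 → d = 135/2
a_max = (9/2−0)/(9/4−0) = 2
max v = 9 over t∈[9/2,15/2] → v_max = 9
check: 9·(9/2+3) = 135/2 ✓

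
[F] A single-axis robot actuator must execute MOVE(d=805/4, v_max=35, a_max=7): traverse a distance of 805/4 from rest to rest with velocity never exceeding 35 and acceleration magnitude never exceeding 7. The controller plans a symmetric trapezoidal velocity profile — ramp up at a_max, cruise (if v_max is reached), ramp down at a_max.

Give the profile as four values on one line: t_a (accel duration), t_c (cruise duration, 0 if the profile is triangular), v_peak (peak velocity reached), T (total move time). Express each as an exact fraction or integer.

vₘ²/aₘ = 35²/7 = 175
805/4 ≥ 175 ⇒ cruise phase
t_a = 35/7 = 5; v_peak = 35
d_cruise = 805/4 − 175 = 105/4; t_c = (105/4)/35 = 3/4
T = 2·5 + 3/4 = 43/4

t_a=5 t_c=3/4 v_peak=35 T=43/4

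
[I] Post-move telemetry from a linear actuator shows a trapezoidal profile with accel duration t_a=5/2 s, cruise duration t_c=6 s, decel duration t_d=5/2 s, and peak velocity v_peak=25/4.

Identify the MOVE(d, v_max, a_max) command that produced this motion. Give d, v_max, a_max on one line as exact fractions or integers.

a_max = (25/4)/(5/2) = 5/2
d_a = ½·25/4·5/2 = 125/16; d_c = 25/4·6 = 75/2
d = 2·125/16 + 75/2 = 425/8
t_c = 6 > 0 → v_max = v_peak = 25/4

d=425/8 v_max=25/4 a_max=5/2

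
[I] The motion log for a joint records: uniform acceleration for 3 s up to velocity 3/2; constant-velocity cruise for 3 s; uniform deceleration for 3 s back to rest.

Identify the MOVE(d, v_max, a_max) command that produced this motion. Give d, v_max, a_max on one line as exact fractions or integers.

d=9 v_max=3/2 a_max=1/2

a_max = (3/2)/3 = 1/2
d_a = ½·3/2·3 = 9/4; d_c = 3/2·3 = 9/2
d = 2·9/4 + 9/2 = 9
t_c = 3 > 0 ⇒ limit active, v_max = 3/2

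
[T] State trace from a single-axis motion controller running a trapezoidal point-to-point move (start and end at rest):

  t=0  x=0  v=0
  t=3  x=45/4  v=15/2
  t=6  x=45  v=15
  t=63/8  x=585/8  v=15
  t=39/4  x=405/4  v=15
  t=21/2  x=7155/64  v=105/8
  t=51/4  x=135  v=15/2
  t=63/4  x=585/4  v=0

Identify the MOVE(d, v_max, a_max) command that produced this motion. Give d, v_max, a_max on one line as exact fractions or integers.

d=585/4 v_max=15 a_max=5/2

final state: t=63/4, x=585/4, v=0 → d = 585/4
a_max = (15/2−0)/(3−0) = 5/2
max v = 15 over t∈[6,39/4] → v_max = 15
check: 15·(6+15/4) = 585/4 ✓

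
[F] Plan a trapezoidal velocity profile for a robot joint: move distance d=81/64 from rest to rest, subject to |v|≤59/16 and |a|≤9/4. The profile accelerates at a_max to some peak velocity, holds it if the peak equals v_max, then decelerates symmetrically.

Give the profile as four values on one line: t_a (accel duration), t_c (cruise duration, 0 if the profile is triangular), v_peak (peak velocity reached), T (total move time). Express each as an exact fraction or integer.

t_a=3/4 t_c=0 v_peak=27/16 T=3/2

(v_max)²/a_max = (59/16)²/(9/4) = 3481/576
81/64 < 3481/576 so t_c = 0
v_peak = √(81/64·9/4) = √(729/256) = 27/16
t_a = (27/16)/(9/4) = 3/4; t_c = 0
T = 2·3/4 = 3/2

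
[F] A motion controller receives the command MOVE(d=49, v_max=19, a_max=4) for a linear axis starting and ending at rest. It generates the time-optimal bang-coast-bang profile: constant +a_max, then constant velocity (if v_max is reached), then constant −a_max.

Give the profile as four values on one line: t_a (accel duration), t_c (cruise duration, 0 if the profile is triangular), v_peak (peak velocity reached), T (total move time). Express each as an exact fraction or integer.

v_max²/a_max = 19²/4 = 361/4
49 < 361/4 so t_c = 0
v_peak = √(49·4) = √196 = 14
t_a = 14/4 = 7/2; t_c = 0
T = 2·7/2 = 7

t_a=7/2 t_c=0 v_peak=14 T=7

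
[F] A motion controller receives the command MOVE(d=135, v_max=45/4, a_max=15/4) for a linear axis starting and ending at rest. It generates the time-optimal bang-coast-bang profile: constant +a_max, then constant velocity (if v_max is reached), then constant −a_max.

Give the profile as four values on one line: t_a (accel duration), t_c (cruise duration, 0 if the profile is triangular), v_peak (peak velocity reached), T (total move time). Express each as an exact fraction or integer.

t_a=3 t_c=9 v_peak=45/4 T=15

v_max²/a_max = (45/4)²/(15/4) = 135/4
135 ≥ 135/4 so v_max reached
t_a = (45/4)/(15/4) = 3; v_peak = 45/4
d_cruise = 135 − 135/4 = 405/4; t_c = (405/4)/(45/4) = 9
T = 2·3 + 9 = 15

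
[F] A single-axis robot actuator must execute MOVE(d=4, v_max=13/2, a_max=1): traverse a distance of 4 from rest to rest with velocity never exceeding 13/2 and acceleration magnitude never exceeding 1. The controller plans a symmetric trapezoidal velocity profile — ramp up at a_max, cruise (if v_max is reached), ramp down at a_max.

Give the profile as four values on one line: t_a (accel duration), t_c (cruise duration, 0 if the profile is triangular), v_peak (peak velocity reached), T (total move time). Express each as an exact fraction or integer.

(v_max)²/a_max = (13/2)²/1 = 169/4
4 < 169/4 → triangular
v_peak = √(4·1) = √4 = 2
t_a = 2/1 = 2; t_c = 0
T = 2·2 = 4

t_a=2 t_c=0 v_peak=2 T=4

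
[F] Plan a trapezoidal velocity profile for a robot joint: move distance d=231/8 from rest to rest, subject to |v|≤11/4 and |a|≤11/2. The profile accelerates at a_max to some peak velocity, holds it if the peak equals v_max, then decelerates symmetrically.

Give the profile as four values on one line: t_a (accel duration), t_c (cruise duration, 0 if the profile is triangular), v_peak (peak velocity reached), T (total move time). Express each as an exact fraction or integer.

v_max²/a_max = (11/4)²/(11/2) = 11/8
231/8 ≥ 11/8 → trapezoidal
t_a = (11/4)/(11/2) = 1/2; v_peak = 11/4
d_cruise = 231/8 − 11/8 = 55/2; t_c = (55/2)/(11/4) = 10
T = 2·1/2 + 10 = 11

t_a=1/2 t_c=10 v_peak=11/4 T=11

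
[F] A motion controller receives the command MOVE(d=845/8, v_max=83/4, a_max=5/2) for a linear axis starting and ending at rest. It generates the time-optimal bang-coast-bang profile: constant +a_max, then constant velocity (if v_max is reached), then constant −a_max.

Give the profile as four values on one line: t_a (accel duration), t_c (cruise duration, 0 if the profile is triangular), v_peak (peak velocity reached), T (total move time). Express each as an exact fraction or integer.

(v_max)²/a_max = (83/4)²/(5/2) = 6889/40
845/8 < 6889/40 ⇒ no cruise
v_peak = √(845/8·5/2) = √(4225/16) = 65/4
t_a = (65/4)/(5/2) = 13/2; t_c = 0
T = 2·13/2 = 13

t_a=13/2 t_c=0 v_peak=65/4 T=13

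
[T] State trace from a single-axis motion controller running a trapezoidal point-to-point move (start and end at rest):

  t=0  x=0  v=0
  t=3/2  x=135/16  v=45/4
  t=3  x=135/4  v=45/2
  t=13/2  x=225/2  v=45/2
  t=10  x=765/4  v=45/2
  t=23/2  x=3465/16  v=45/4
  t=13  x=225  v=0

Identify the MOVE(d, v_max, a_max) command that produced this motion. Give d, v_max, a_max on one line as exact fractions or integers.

final state: t=13, x=225, v=0 → d = 225
a_max = (45/4−0)/(3/2−0) = 15/2
max v = 45/2 over t∈[3,10] → v_max = 45/2
check: 45/2·(3+7) = 225 ✓

d=225 v_max=45/2 a_max=15/2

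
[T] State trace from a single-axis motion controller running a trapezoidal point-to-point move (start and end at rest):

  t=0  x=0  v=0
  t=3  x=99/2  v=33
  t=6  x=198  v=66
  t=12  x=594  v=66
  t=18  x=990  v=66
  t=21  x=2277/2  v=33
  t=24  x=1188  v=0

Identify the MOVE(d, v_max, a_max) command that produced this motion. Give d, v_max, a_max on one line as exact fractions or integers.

final state: t=24, x=1188, v=0 → d = 1188
a_max = (33−0)/(3−0) = 11
max v = 66 over t∈[6,18] → v_max = 66
check: 66·(6+12) = 1188 ✓

d=1188 v_max=66 a_max=11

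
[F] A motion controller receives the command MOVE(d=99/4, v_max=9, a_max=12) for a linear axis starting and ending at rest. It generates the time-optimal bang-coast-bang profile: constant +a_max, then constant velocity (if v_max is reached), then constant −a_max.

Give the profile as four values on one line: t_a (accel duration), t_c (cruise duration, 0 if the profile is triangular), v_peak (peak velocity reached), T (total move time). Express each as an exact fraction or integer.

t_a=3/4 t_c=2 v_peak=9 T=7/2

(v_max)²/a_max = 9²/12 = 27/4
99/4 ≥ 27/4 ⇒ cruise phase
t_a = 9/12 = 3/4; v_peak = 9
d_cruise = 99/4 − 27/4 = 18; t_c = 18/9 = 2
T = 2·3/4 + 2 = 7/2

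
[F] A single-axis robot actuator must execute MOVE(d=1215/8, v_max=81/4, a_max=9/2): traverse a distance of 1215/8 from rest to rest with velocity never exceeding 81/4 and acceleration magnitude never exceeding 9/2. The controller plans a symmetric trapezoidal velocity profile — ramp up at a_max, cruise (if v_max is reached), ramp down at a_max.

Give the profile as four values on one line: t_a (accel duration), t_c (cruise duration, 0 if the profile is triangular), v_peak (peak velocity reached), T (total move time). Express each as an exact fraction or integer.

(v_max)²/a_max = (81/4)²/(9/2) = 729/8
1215/8 ≥ 729/8 so v_max reached
t_a = (81/4)/(9/2) = 9/2; v_peak = 81/4
d_cruise = 1215/8 − 729/8 = 243/4; t_c = (243/4)/(81/4) = 3
T = 2·9/2 + 3 = 12

t_a=9/2 t_c=3 v_peak=81/4 T=12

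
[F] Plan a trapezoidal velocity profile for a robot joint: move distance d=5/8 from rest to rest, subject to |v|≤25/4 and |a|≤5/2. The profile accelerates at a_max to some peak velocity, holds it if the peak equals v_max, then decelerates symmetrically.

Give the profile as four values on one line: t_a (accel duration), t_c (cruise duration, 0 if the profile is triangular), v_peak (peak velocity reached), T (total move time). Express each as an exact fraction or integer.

(v_max)²/a_max = (25/4)²/(5/2) = 125/8
5/8 < 125/8 ⇒ no cruise
v_peak = √(5/8·5/2) = √(25/16) = 5/4
t_a = (5/4)/(5/2) = 1/2; t_c = 0
T = 2·1/2 = 1

t_a=1/2 t_c=0 v_peak=5/4 T=1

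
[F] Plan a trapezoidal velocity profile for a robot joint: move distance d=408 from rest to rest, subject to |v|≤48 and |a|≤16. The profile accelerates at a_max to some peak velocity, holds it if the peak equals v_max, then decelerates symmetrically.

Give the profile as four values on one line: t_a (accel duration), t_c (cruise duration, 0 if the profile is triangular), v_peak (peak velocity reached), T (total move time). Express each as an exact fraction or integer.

(v_max)²/a_max = 48²/16 = 144
408 ≥ 144 so v_max reached
t_a = 48/16 = 3; v_peak = 48
d_cruise = 408 − 144 = 264; t_c = 264/48 = 11/2
T = 2·3 + 11/2 = 23/2

t_a=3 t_c=11/2 v_peak=48 T=23/2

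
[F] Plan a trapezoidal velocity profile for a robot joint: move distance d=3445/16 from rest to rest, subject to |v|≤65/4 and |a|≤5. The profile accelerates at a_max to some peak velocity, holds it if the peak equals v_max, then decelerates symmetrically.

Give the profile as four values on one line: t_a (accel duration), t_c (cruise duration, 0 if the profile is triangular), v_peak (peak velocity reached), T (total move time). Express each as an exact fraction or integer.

v_max²/a_max = (65/4)²/5 = 845/16
3445/16 ≥ 845/16 so v_max reached
t_a = (65/4)/5 = 13/4; v_peak = 65/4
d_cruise = 3445/16 − 845/16 = 325/2; t_c = (325/2)/(65/4) = 10
T = 2·13/4 + 10 = 33/2

t_a=13/4 t_c=10 v_peak=65/4 T=33/2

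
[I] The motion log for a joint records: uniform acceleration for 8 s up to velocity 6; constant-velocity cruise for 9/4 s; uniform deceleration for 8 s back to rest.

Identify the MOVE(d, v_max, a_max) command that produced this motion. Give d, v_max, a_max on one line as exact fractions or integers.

d=123/2 v_max=6 a_max=3/4

a_max = 6/8 = 3/4
d_a = ½·6·8 = 24; d_c = 6·9/4 = 27/2
d = 2·24 + 27/2 = 123/2
t_c = 9/4 > 0 ⇒ limit active, v_max = 6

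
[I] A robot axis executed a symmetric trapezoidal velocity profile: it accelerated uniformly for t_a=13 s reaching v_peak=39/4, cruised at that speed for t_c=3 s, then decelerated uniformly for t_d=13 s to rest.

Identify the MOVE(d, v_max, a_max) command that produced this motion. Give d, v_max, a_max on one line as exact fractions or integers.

a_max = (39/4)/13 = 3/4
d_a = ½·39/4·13 = 507/8; d_c = 39/4·3 = 117/4
d = 2·507/8 + 117/4 = 156
t_c = 3 > 0 → v_max = v_peak = 39/4

d=156 v_max=39/4 a_max=3/4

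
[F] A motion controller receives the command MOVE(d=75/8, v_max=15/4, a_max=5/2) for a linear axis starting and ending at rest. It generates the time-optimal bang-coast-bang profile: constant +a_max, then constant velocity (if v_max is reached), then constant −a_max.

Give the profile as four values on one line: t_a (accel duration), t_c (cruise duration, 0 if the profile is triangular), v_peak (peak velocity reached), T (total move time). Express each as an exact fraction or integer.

(v_max)²/a_max = (15/4)²/(5/2) = 45/8
75/8 ≥ 45/8 ⇒ cruise phase
t_a = (15/4)/(5/2) = 3/2; v_peak = 15/4
d_cruise = 75/8 − 45/8 = 15/4; t_c = (15/4)/(15/4) = 1
T = 2·3/2 + 1 = 4

t_a=3/2 t_c=1 v_peak=15/4 T=4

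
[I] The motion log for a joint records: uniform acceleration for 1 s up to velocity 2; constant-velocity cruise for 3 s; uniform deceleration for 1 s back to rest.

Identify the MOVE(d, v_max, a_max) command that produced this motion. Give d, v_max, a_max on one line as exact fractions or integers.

a_max = 2/1 = 2
d_a = ½·2·1 = 1; d_c = 2·3 = 6
d = 2·1 + 6 = 8
t_c = 3 > 0 ⇒ limit active, v_max = 2

d=8 v_max=2 a_max=2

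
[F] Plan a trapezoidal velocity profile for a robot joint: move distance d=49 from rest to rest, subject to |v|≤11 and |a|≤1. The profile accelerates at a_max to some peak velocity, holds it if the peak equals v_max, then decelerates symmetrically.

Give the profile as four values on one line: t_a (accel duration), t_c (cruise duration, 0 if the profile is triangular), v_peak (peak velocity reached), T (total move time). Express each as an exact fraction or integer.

vₘ²/aₘ = 11²/1 = 121
49 < 121 → triangular
v_peak = √(49·1) = √49 = 7
t_a = 7/1 = 7; t_c = 0
T = 2·7 = 14

t_a=7 t_c=0 v_peak=7 T=14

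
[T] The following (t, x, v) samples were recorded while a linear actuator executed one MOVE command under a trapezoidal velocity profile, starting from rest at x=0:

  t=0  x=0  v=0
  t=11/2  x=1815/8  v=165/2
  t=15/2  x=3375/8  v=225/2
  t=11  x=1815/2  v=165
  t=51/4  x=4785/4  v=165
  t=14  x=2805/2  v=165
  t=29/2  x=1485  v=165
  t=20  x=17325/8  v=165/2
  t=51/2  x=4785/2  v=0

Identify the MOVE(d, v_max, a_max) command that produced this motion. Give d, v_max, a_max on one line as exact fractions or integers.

final state: t=51/2, x=4785/2, v=0 → d = 4785/2
a_max = (165/2−0)/(11/2−0) = 15
max v = 165 over t∈[11,29/2] → v_max = 165
check: 165·(11+7/2) = 4785/2 ✓

d=4785/2 v_max=165 a_max=15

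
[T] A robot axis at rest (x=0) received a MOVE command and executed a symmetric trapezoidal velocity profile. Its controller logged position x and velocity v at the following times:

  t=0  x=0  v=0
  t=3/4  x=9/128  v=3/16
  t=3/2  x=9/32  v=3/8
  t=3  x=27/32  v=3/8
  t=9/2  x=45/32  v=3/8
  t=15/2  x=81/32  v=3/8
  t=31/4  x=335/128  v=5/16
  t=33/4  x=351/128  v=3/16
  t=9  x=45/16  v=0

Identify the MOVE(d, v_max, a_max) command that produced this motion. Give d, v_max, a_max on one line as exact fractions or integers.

final state: t=9, x=45/16, v=0 → d = 45/16
a_max = (3/16−0)/(3/4−0) = 1/4
max v = 3/8 over t∈[3/2,15/2] → v_max = 3/8
check: 3/8·(3/2+6) = 45/16 ✓

d=45/16 v_max=3/8 a_max=1/4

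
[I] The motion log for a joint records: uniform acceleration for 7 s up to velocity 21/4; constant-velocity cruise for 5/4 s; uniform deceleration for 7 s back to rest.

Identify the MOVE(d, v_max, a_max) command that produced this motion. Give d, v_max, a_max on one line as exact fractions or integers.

d=693/16 v_max=21/4 a_max=3/4

a_max = (21/4)/7 = 3/4
d_a = ½·21/4·7 = 147/8; d_c = 21/4·5/4 = 105/16
d = 2·147/8 + 105/16 = 693/16
t_c = 5/4 > 0 ⇒ limit active, v_max = 21/4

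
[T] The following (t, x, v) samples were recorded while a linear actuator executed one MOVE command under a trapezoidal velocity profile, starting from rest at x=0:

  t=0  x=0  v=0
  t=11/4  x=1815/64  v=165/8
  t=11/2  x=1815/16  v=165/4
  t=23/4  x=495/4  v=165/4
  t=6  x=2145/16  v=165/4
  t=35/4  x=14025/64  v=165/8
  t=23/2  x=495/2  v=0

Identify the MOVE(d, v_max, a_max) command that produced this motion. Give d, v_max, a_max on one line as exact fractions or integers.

d=495/2 v_max=165/4 a_max=15/2

final state: t=23/2, x=495/2, v=0 → d = 495/2
a_max = (165/8−0)/(11/4−0) = 15/2
max v = 165/4 over t∈[11/2,6] → v_max = 165/4
check: 165/4·(11/2+1/2) = 495/2 ✓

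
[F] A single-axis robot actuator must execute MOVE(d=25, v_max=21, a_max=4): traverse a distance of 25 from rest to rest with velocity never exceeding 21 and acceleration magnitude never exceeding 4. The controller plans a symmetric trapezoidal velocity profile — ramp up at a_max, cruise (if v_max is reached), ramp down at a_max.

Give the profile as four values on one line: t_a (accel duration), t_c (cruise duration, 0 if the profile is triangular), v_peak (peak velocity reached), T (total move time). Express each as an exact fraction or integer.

vₘ²/aₘ = 21²/4 = 441/4
25 < 441/4 so t_c = 0
v_peak = √(25·4) = √100 = 10
t_a = 10/4 = 5/2; t_c = 0
T = 2·5/2 = 5

t_a=5/2 t_c=0 v_peak=10 T=5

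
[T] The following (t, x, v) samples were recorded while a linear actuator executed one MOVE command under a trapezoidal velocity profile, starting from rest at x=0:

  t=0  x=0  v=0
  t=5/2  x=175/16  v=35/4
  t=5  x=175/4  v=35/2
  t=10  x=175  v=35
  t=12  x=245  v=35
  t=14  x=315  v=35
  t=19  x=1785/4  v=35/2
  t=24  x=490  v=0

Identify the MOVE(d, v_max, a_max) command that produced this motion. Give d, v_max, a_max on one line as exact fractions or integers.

d=490 v_max=35 a_max=7/2

final state: t=24, x=490, v=0 → d = 490
a_max = (35/4−0)/(5/2−0) = 7/2
max v = 35 over t∈[10,14] → v_max = 35
check: 35·(10+4) = 490 ✓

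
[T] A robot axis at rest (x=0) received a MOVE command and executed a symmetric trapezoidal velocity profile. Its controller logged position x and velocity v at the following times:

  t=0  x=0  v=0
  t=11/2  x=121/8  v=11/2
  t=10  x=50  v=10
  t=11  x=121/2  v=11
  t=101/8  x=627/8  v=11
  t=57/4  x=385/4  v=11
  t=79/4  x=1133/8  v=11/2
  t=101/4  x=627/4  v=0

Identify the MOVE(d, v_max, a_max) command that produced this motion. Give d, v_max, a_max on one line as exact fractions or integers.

d=627/4 v_max=11 a_max=1

final state: t=101/4, x=627/4, v=0 → d = 627/4
a_max = (11/2−0)/(11/2−0) = 1
max v = 11 over t∈[11,57/4] → v_max = 11
check: 11·(11+13/4) = 627/4 ✓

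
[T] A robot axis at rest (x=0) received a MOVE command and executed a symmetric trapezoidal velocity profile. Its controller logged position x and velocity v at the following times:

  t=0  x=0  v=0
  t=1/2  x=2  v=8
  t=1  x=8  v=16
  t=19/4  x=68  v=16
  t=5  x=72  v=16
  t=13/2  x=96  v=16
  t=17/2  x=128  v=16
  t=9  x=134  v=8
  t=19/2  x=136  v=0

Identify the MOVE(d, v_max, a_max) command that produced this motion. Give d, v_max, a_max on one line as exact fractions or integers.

final state: t=19/2, x=136, v=0 → d = 136
a_max = (8−0)/(1/2−0) = 16
max v = 16 over t∈[1,17/2] → v_max = 16
check: 16·(1+15/2) = 136 ✓

d=136 v_max=16 a_max=16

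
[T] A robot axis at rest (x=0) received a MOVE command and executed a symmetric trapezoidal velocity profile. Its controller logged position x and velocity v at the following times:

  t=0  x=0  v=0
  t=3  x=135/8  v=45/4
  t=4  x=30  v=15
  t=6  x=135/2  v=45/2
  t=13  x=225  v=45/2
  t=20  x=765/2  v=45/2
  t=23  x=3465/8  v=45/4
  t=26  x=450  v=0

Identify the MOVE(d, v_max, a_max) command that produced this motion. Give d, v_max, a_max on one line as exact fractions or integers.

final state: t=26, x=450, v=0 → d = 450
a_max = (45/4−0)/(3−0) = 15/4
max v = 45/2 over t∈[6,20] → v_max = 45/2
check: 45/2·(6+14) = 450 ✓

d=450 v_max=45/2 a_max=15/4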